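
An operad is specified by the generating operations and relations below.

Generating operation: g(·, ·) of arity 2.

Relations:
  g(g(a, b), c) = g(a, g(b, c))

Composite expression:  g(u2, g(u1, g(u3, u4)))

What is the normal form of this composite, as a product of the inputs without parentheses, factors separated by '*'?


u2 * u1 * u3 * u4

Key point: g is associative — brackets drop, the u-order remains.
g(u3, u4) unparenthesizes to u3 * u4
g(u1, g(u3, u4)) unparenthesizes to u1 * u3 * u4
g(u2, g(u1, g(u3, u4))) unparenthesizes to u2 * u1 * u3 * u4


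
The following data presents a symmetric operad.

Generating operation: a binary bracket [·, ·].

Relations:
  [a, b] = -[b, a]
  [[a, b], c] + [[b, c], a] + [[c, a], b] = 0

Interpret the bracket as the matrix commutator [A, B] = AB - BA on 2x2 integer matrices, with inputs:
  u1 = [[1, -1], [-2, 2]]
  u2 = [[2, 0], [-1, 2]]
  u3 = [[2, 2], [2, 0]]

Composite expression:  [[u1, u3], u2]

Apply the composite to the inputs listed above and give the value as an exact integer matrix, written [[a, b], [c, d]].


[[0, 0], [4, 0]]

[u1, u3] = [[2, 0], [-2, -2]]
[[u1, u3], u2] = [[0, 0], [4, 0]]


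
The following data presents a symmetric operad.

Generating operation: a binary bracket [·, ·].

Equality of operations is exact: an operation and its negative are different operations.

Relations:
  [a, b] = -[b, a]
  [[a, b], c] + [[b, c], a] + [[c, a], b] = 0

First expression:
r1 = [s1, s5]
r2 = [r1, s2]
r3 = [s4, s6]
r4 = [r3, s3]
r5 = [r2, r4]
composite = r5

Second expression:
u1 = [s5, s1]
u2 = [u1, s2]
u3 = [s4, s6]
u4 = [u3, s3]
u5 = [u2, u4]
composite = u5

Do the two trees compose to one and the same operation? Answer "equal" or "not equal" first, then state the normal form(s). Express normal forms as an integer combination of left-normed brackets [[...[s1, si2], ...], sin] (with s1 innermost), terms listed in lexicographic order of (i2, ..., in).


not equal; the first gives -[[[[[s1, s5], s2], s3], s4], s6] + [[[[[s1, s5], s2], s3], s6], s4] + [[[[[s1, s5], s2], s4], s6], s3] - [[[[[s1, s5], s2], s6], s4], s3] and the second [[[[[s1, s5], s2], s3], s4], s6] - [[[[[s1, s5], s2], s3], s6], s4] - [[[[[s1, s5], s2], s4], s6], s3] + [[[[[s1, s5], s2], s6], s4], s3]


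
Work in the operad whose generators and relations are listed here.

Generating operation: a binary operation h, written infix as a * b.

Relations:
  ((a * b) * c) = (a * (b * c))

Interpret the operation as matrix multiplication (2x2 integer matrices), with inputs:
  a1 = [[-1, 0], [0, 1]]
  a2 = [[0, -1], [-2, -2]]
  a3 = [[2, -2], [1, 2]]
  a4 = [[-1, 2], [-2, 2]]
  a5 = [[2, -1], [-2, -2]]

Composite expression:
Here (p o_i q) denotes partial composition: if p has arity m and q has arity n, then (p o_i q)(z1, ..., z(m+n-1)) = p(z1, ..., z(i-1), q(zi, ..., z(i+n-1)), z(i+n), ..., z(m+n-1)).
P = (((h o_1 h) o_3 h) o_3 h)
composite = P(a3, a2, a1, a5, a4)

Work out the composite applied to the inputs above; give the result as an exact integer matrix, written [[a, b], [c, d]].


[[12, -24], [-30, 48]]

(a3 * a2) = [[4, 2], [-4, -5]]
(a1 * a5) = [[-2, 1], [-2, -2]]
((a1 * a5) * a4) = [[0, -2], [6, -8]]
((a3 * a2) * ((a1 * a5) * a4)) = [[12, -24], [-30, 48]]


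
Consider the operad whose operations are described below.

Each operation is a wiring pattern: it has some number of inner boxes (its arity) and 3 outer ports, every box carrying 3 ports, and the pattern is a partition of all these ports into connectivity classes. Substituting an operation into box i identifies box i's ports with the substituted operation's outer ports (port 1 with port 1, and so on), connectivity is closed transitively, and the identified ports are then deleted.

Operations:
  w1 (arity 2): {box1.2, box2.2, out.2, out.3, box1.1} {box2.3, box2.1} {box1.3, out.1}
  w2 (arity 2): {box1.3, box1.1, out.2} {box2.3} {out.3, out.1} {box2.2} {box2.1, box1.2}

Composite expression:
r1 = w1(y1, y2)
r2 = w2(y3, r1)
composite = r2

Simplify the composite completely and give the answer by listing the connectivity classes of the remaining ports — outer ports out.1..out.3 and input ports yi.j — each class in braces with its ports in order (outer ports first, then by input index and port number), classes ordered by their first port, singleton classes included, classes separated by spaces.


{out.1, out.3} {out.2, y3.1, y3.3} {y1.1, y1.2, y2.2} {y1.3, y3.2} {y2.1, y2.3}

Two ports join when wires chain via w2-identified ports.
through w1, on inputs (y1, y2): {out.1, y1.3} {out.2, out.3, y1.1, y1.2, y2.2} {y2.1, y2.3} (out.j = stage outer ports)
through w2, on inputs (y3, y1, y2): {out.1, out.3} {out.2, y3.1, y3.3} {y1.1, y1.2, y2.2} {y1.3, y3.2} {y2.1, y2.3} (out.j = stage outer ports)


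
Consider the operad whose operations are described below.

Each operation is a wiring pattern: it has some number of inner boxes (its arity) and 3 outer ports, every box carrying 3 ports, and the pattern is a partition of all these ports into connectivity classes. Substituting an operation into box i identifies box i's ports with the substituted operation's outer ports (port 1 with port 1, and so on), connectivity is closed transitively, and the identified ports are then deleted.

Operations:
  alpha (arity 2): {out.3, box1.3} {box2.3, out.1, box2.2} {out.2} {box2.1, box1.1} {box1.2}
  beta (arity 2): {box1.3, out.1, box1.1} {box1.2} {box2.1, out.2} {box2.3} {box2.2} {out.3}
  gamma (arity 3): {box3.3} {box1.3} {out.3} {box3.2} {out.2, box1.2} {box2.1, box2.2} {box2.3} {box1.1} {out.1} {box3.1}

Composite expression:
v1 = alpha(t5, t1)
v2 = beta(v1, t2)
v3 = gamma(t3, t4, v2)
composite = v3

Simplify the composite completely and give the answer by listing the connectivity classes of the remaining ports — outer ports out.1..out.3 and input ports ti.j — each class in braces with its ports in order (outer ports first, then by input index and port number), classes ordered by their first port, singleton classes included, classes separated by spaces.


Connectivity passes through glued gamma-boundaries; trace each wire chain.
stage alpha: inputs (t5, t1), connectivity {out.1, t1.2, t1.3} {out.2} {out.3, t5.3} {t1.1, t5.1} {t5.2}, out.j its boundary
stage beta: inputs (t5, t1, t2), connectivity {out.1, t1.2, t1.3, t5.3} {out.2, t2.1} {out.3} {t1.1, t5.1} {t2.2} {t2.3} {t5.2}, out.j its boundary
stage gamma: inputs (t3, t4, t5, t1, t2), connectivity {out.1} {out.2, t3.2} {out.3} {t1.1, t5.1} {t1.2, t1.3, t5.3} {t2.1} {t2.2} {t2.3} {t3.1} {t3.3} {t4.1, t4.2} {t4.3} {t5.2}, out.j its boundary

{out.1} {out.2, t3.2} {out.3} {t1.1, t5.1} {t1.2, t1.3, t5.3} {t2.1} {t2.2} {t2.3} {t3.1} {t3.3} {t4.1, t4.2} {t4.3} {t5.2}


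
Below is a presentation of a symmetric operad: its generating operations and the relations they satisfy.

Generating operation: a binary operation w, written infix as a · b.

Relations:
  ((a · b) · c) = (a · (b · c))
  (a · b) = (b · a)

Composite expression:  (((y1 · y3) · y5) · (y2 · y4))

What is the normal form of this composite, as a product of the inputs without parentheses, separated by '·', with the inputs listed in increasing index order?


y1 · y2 · y3 · y4 · y5


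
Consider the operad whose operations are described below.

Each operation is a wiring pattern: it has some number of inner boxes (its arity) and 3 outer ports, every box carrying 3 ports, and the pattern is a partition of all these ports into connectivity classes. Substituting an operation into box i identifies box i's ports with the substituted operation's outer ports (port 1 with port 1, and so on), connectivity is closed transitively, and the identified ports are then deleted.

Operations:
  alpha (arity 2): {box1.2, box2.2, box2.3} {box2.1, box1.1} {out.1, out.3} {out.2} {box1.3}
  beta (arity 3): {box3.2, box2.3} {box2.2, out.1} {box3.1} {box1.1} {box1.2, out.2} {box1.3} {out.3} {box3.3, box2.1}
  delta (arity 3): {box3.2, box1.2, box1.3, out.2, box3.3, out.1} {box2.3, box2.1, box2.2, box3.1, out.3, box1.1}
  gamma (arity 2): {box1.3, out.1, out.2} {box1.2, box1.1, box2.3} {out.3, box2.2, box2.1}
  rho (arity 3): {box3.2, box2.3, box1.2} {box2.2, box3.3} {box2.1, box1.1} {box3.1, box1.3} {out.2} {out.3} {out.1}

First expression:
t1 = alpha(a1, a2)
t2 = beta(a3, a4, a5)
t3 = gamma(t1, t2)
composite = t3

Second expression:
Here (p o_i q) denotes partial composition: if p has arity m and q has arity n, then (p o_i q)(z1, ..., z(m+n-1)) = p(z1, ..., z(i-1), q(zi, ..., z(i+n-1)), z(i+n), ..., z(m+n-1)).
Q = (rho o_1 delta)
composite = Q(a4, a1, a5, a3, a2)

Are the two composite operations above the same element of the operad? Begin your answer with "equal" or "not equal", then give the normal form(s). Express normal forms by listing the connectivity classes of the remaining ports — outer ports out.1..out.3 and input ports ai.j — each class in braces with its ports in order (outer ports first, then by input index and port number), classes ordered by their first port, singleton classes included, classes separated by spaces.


Normal form of the first expression: {out.1, out.2} {out.3, a3.2, a4.2} {a1.1, a2.1} {a1.2, a2.2, a2.3} {a1.3} {a3.1} {a3.3} {a4.1, a5.3} {a4.3, a5.2} {a5.1}
Normal form of the second expression: {out.1} {out.2} {out.3} {a1.1, a1.2, a1.3, a2.1, a4.1, a5.1} {a2.2, a3.1, a3.3, a4.2, a4.3, a5.2, a5.3} {a2.3, a3.2}
The normal forms differ: not equal.

not equal; first: {out.1, out.2} {out.3, a3.2, a4.2} {a1.1, a2.1} {a1.2, a2.2, a2.3} {a1.3} {a3.1} {a3.3} {a4.1, a5.3} {a4.3, a5.2} {a5.1}; second: {out.1} {out.2} {out.3} {a1.1, a1.2, a1.3, a2.1, a4.1, a5.1} {a2.2, a3.1, a3.3, a4.2, a4.3, a5.2, a5.3} {a2.3, a3.2}


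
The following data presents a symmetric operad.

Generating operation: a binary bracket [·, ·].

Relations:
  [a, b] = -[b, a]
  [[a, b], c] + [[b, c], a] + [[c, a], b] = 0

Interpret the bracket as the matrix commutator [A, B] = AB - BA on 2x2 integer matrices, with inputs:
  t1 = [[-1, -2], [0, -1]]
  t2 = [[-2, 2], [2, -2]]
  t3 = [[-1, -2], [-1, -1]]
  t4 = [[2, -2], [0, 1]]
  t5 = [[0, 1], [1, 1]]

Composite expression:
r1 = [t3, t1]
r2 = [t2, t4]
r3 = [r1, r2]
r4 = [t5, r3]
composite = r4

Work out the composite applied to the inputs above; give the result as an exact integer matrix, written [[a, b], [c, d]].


[[0, -8], [8, 0]]

[t3, t1] = [[-2, 0], [0, 2]]
[t2, t4] = [[4, -2], [2, -4]]
[[t3, t1], [t2, t4]] = [[0, 8], [8, 0]]
[t5, [[t3, t1], [t2, t4]]] = [[0, -8], [8, 0]]


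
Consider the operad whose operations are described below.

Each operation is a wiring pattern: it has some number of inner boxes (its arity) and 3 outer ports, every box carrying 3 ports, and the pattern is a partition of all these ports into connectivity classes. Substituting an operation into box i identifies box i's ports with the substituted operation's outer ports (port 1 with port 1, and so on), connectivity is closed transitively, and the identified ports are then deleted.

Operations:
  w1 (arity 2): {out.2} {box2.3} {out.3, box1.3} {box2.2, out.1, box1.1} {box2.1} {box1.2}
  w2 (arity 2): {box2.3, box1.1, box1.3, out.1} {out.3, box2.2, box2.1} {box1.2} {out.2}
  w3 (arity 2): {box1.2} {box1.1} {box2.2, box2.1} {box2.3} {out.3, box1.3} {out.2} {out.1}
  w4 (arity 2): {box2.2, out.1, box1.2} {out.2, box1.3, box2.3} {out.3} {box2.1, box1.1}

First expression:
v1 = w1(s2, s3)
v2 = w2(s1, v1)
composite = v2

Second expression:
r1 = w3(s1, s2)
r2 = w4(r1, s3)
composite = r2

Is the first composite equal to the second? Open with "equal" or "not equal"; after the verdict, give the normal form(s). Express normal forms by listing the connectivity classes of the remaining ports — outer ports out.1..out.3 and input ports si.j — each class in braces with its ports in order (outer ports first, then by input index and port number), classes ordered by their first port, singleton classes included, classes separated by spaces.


Normal form of the first expression: {out.1, s1.1, s1.3, s2.3} {out.2} {out.3, s2.1, s3.2} {s1.2} {s2.2} {s3.1} {s3.3}
Normal form of the second expression: {out.1, s3.2} {out.2, s1.3, s3.3} {out.3} {s1.1} {s1.2} {s2.1, s2.2} {s2.3} {s3.1}
The forms do not match — not equal.

not equal; first: {out.1, s1.1, s1.3, s2.3} {out.2} {out.3, s2.1, s3.2} {s1.2} {s2.2} {s3.1} {s3.3}; second: {out.1, s3.2} {out.2, s1.3, s3.3} {out.3} {s1.1} {s1.2} {s2.1, s2.2} {s2.3} {s3.1}


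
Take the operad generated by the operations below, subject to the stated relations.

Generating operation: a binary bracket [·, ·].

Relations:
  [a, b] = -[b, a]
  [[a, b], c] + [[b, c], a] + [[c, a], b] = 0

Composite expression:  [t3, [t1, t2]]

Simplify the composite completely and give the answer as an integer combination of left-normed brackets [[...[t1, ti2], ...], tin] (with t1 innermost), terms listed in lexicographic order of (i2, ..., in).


-[[t1, t2], t3]


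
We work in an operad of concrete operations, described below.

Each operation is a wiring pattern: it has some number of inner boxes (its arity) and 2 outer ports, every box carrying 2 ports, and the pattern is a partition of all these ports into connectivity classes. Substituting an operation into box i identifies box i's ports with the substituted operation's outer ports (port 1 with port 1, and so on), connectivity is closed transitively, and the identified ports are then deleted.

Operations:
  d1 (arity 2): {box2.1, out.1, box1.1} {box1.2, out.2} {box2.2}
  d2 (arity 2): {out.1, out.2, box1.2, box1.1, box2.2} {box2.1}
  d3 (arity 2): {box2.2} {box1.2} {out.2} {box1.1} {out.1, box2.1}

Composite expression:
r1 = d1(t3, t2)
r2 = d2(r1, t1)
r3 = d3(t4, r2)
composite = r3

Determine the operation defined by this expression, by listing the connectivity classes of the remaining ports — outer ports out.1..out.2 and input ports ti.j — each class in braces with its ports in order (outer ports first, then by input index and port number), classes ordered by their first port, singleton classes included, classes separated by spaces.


Substituting into d3 glues patterns; closure does the rest.
d1 over (t3, t2) gives {out.1, t2.1, t3.1} {out.2, t3.2} {t2.2}, out.j being that stage's outer ports
d2 over (t3, t2, t1) gives {out.1, out.2, t1.2, t2.1, t3.1, t3.2} {t1.1} {t2.2}, out.j being that stage's outer ports
d3 over (t4, t3, t2, t1) gives {out.1, t1.2, t2.1, t3.1, t3.2} {out.2} {t1.1} {t2.2} {t4.1} {t4.2}, out.j being that stage's outer ports

{out.1, t1.2, t2.1, t3.1, t3.2} {out.2} {t1.1} {t2.2} {t4.1} {t4.2}


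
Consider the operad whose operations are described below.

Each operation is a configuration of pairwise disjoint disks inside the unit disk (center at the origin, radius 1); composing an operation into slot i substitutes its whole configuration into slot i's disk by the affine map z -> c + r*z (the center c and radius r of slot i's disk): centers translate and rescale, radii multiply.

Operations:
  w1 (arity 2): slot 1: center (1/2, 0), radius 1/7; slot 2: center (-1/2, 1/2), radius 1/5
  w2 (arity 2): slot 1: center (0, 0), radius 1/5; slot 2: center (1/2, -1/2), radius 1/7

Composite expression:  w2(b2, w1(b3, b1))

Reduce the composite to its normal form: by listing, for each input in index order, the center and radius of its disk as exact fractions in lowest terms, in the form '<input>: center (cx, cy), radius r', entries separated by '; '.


Each b-disk chains the slot maps above it in w2; radii multiply.
input b2: applying the 1 nested substitution gives center (0, 0), radius 1/5
input b3: applying the 2 nested substitutions gives center (4/7, -1/2), radius 1/49
input b1: applying the 2 nested substitutions gives center (3/7, -3/7), radius 1/35

b1: center (3/7, -3/7), radius 1/35; b2: center (0, 0), radius 1/5; b3: center (4/7, -1/2), radius 1/49


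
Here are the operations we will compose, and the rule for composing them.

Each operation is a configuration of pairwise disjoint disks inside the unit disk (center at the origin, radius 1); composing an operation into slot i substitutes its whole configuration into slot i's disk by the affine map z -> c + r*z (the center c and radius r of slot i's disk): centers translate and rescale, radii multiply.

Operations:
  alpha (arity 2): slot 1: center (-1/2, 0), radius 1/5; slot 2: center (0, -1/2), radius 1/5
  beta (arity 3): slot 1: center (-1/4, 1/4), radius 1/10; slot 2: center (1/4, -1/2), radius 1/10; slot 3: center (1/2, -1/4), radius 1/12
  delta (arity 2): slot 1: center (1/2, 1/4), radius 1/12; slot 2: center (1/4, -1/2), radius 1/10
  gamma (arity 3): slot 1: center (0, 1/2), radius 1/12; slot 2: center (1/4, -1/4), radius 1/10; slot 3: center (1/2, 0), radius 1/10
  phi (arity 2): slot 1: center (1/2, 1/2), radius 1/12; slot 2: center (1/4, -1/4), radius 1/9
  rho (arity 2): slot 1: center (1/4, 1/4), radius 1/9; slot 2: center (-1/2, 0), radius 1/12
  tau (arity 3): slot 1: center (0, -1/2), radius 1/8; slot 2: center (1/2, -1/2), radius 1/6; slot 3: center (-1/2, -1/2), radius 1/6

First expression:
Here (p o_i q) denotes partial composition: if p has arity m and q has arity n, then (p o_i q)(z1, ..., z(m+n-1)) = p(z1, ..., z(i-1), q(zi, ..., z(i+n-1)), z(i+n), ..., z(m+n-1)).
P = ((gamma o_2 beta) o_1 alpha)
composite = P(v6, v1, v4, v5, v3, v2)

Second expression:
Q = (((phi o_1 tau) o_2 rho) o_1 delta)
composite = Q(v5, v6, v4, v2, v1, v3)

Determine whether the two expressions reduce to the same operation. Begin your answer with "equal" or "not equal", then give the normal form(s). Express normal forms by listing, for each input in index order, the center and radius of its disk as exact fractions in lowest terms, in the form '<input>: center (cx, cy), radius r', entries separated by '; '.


not equal; the first gives v1: center (0, 11/24), radius 1/60; v2: center (1/2, 0), radius 1/10; v3: center (3/10, -11/40), radius 1/120; v4: center (9/40, -9/40), radius 1/100; v5: center (11/40, -3/10), radius 1/100; v6: center (-1/24, 1/2), radius 1/60 and the second v1: center (11/24, 11/24), radius 1/72; v2: center (77/144, 11/24), radius 1/864; v3: center (1/4, -1/4), radius 1/9; v4: center (157/288, 133/288), radius 1/648; v5: center (97/192, 59/128), radius 1/1152; v6: center (193/384, 29/64), radius 1/960

Normal form of the first expression: v1: center (0, 11/24), radius 1/60; v2: center (1/2, 0), radius 1/10; v3: center (3/10, -11/40), radius 1/120; v4: center (9/40, -9/40), radius 1/100; v5: center (11/40, -3/10), radius 1/100; v6: center (-1/24, 1/2), radius 1/60
Normal form of the second expression: v1: center (11/24, 11/24), radius 1/72; v2: center (77/144, 11/24), radius 1/864; v3: center (1/4, -1/4), radius 1/9; v4: center (157/288, 133/288), radius 1/648; v5: center (97/192, 59/128), radius 1/1152; v6: center (193/384, 29/64), radius 1/960
No match — not equal.


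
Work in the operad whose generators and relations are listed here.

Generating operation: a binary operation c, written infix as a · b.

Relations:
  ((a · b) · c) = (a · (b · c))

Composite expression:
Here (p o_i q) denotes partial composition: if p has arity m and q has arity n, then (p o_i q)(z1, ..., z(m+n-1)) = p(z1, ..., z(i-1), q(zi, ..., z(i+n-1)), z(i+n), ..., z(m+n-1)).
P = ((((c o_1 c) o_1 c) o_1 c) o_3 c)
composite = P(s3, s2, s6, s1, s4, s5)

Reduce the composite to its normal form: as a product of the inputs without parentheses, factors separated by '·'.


All parenthesizations of c agree; list the s-inputs left to right.
(s3 · s2) spells out as s3 · s2
(s6 · s1) spells out as s6 · s1
((s3 · s2) · (s6 · s1)) spells out as s3 · s2 · s6 · s1
(((s3 · s2) · (s6 · s1)) · s4) spells out as s3 · s2 · s6 · s1 · s4
((((s3 · s2) · (s6 · s1)) · s4) · s5) spells out as s3 · s2 · s6 · s1 · s4 · s5

s3 · s2 · s6 · s1 · s4 · s5


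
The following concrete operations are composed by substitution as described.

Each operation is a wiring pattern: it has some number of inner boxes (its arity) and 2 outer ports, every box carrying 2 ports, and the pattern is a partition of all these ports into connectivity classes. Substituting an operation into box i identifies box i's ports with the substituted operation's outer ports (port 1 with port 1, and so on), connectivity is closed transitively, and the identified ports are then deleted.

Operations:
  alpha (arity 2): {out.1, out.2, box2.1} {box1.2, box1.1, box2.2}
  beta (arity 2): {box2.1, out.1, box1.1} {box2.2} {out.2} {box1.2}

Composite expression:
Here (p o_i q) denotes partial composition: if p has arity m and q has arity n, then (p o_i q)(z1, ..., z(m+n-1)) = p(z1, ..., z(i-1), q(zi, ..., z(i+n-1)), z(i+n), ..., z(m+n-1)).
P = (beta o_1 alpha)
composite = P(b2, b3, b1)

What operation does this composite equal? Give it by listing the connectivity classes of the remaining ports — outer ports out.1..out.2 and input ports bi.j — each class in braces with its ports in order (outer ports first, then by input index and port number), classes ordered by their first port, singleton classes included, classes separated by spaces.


{out.1, b1.1, b3.1} {out.2} {b1.2} {b2.1, b2.2, b3.2}

After gluing at beta, chains via deleted ports link the b-ports.
after alpha, the pattern on (b2, b3) reads {out.1, out.2, b3.1} {b2.1, b2.2, b3.2} (out.j = its outer ports)
after beta, the pattern on (b2, b3, b1) reads {out.1, b1.1, b3.1} {out.2} {b1.2} {b2.1, b2.2, b3.2} (out.j = its outer ports)


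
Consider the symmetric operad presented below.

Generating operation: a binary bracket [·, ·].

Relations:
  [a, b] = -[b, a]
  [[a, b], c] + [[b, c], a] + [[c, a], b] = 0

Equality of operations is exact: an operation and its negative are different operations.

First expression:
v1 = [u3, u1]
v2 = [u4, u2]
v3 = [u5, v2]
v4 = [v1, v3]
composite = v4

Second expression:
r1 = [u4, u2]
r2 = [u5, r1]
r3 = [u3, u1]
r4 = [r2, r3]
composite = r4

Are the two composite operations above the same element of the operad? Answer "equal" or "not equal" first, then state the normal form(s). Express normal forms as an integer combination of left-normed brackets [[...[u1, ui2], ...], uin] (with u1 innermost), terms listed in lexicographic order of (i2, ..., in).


In normal form, the first expression is -[[[[u1, u3], u2], u4], u5] + [[[[u1, u3], u4], u2], u5] + [[[[u1, u3], u5], u2], u4] - [[[[u1, u3], u5], u4], u2]
In normal form, the second expression is [[[[u1, u3], u2], u4], u5] - [[[[u1, u3], u4], u2], u5] - [[[[u1, u3], u5], u2], u4] + [[[[u1, u3], u5], u4], u2]
Distinct normal forms: not equal.

not equal — first -[[[[u1, u3], u2], u4], u5] + [[[[u1, u3], u4], u2], u5] + [[[[u1, u3], u5], u2], u4] - [[[[u1, u3], u5], u4], u2], second [[[[u1, u3], u2], u4], u5] - [[[[u1, u3], u4], u2], u5] - [[[[u1, u3], u5], u2], u4] + [[[[u1, u3], u5], u4], u2]


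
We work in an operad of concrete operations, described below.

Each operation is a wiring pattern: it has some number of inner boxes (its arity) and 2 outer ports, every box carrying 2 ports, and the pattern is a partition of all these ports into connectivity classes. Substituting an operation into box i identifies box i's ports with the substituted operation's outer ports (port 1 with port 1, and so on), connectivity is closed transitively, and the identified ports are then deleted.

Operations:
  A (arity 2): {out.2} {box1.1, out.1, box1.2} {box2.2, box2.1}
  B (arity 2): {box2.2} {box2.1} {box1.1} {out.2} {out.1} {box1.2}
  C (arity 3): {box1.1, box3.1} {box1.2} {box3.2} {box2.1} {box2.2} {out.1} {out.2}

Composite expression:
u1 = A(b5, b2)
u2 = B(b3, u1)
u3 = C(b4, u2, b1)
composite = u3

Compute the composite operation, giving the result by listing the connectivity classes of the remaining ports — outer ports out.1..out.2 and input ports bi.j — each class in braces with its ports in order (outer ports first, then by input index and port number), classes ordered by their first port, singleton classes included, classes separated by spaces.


Connectivity passes through glued C-boundaries; trace each wire chain.
A over (b5, b2) gives {out.1, b5.1, b5.2} {out.2} {b2.1, b2.2}, out.j being that stage's outer ports
B over (b3, b5, b2) gives {out.1} {out.2} {b2.1, b2.2} {b3.1} {b3.2} {b5.1, b5.2}, out.j being that stage's outer ports
C over (b4, b3, b5, b2, b1) gives {out.1} {out.2} {b1.1, b4.1} {b1.2} {b2.1, b2.2} {b3.1} {b3.2} {b4.2} {b5.1, b5.2}, out.j being that stage's outer ports

{out.1} {out.2} {b1.1, b4.1} {b1.2} {b2.1, b2.2} {b3.1} {b3.2} {b4.2} {b5.1, b5.2}


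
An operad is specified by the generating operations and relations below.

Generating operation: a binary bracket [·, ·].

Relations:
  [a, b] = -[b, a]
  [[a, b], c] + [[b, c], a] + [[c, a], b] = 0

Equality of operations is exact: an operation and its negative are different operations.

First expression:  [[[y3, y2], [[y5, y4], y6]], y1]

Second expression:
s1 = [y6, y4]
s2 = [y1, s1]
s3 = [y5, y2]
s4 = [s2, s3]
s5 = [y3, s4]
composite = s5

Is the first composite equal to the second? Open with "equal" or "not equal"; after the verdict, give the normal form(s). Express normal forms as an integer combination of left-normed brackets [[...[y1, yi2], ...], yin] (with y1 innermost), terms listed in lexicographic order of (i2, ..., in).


not equal — first -[[[[[y1, y2], y3], y4], y5], y6] + [[[[[y1, y2], y3], y5], y4], y6] + [[[[[y1, y2], y3], y6], y4], y5] - [[[[[y1, y2], y3], y6], y5], y4] + [[[[[y1, y3], y2], y4], y5], y6] - [[[[[y1, y3], y2], y5], y4], y6] - [[[[[y1, y3], y2], y6], y4], y5] + [[[[[y1, y3], y2], y6], y5], y4] + [[[[[y1, y4], y5], y6], y2], y3] - [[[[[y1, y4], y5], y6], y3], y2] - [[[[[y1, y5], y4], y6], y2], y3] + [[[[[y1, y5], y4], y6], y3], y2] - [[[[[y1, y6], y4], y5], y2], y3] + [[[[[y1, y6], y4], y5], y3], y2] + [[[[[y1, y6], y5], y4], y2], y3] - [[[[[y1, y6], y5], y4], y3], y2], second -[[[[[y1, y4], y6], y2], y5], y3] + [[[[[y1, y4], y6], y5], y2], y3] + [[[[[y1, y6], y4], y2], y5], y3] - [[[[[y1, y6], y4], y5], y2], y3]

The first composite normalizes to -[[[[[y1, y2], y3], y4], y5], y6] + [[[[[y1, y2], y3], y5], y4], y6] + [[[[[y1, y2], y3], y6], y4], y5] - [[[[[y1, y2], y3], y6], y5], y4] + [[[[[y1, y3], y2], y4], y5], y6] - [[[[[y1, y3], y2], y5], y4], y6] - [[[[[y1, y3], y2], y6], y4], y5] + [[[[[y1, y3], y2], y6], y5], y4] + [[[[[y1, y4], y5], y6], y2], y3] - [[[[[y1, y4], y5], y6], y3], y2] - [[[[[y1, y5], y4], y6], y2], y3] + [[[[[y1, y5], y4], y6], y3], y2] - [[[[[y1, y6], y4], y5], y2], y3] + [[[[[y1, y6], y4], y5], y3], y2] + [[[[[y1, y6], y5], y4], y2], y3] - [[[[[y1, y6], y5], y4], y3], y2]
The second composite normalizes to -[[[[[y1, y4], y6], y2], y5], y3] + [[[[[y1, y4], y6], y5], y2], y3] + [[[[[y1, y6], y4], y2], y5], y3] - [[[[[y1, y6], y4], y5], y2], y3]
No match — not equal.


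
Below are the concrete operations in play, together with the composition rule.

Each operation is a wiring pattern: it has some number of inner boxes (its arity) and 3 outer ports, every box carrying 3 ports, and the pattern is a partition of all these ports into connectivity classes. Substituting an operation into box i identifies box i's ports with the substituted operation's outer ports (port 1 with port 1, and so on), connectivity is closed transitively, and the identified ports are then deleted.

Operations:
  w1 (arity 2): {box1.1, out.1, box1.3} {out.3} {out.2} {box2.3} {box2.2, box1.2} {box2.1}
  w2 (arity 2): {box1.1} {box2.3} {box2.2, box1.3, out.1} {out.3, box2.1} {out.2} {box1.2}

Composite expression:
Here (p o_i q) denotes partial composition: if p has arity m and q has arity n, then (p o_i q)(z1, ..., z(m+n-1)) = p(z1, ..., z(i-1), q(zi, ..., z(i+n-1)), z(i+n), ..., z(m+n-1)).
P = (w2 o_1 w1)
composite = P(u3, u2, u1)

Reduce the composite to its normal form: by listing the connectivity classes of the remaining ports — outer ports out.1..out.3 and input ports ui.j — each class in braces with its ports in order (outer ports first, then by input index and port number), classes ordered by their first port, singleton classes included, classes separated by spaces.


Connectivity passes through glued w2-boundaries; trace each wire chain.
the subtree at w1 composes to {out.1, u3.1, u3.3} {out.2} {out.3} {u2.1} {u2.2, u3.2} {u2.3} on (u3, u2); out.j = own outer ports
the subtree at w2 composes to {out.1, u1.2} {out.2} {out.3, u1.1} {u1.3} {u2.1} {u2.2, u3.2} {u2.3} {u3.1, u3.3} on (u3, u2, u1); out.j = own outer ports

{out.1, u1.2} {out.2} {out.3, u1.1} {u1.3} {u2.1} {u2.2, u3.2} {u2.3} {u3.1, u3.3}


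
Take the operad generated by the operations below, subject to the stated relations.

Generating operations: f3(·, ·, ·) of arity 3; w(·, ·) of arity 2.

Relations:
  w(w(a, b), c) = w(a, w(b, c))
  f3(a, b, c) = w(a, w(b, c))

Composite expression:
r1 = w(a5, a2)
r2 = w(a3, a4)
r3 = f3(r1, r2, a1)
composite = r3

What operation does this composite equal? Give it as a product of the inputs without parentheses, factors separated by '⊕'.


a5 ⊕ a2 ⊕ a3 ⊕ a4 ⊕ a1

All parenthesizations of f3 agree; list the a-inputs left to right.
w(a5, a2) flattens to a5 ⊕ a2
w(a3, a4) flattens to a3 ⊕ a4
f3(w(a5, a2), w(a3, a4), a1) flattens to a5 ⊕ a2 ⊕ a3 ⊕ a4 ⊕ a1


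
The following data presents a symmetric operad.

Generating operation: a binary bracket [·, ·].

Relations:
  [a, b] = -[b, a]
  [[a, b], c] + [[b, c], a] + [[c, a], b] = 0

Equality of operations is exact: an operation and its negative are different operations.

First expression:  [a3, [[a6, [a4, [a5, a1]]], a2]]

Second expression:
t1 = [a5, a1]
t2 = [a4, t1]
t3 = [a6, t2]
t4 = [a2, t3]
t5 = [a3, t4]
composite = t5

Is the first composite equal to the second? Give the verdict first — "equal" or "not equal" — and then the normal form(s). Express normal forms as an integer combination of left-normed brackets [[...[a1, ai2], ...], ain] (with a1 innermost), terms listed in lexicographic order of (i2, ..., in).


Normal form of the first expression: [[[[[a1, a5], a4], a6], a2], a3]
Normal form of the second expression: -[[[[[a1, a5], a4], a6], a2], a3]
The normal forms differ: not equal.

not equal — first [[[[[a1, a5], a4], a6], a2], a3], second -[[[[[a1, a5], a4], a6], a2], a3]


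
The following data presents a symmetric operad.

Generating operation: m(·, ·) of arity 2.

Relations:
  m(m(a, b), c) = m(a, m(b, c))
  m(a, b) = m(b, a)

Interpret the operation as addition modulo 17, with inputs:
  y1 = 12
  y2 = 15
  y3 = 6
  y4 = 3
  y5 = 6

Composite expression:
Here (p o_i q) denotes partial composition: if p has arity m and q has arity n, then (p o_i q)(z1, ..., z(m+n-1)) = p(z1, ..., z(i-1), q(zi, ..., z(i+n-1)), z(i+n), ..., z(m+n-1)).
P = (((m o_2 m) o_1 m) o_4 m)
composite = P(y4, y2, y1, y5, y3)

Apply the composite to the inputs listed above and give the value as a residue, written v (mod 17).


8 (mod 17)

m(y4, y2) = 1
m(y5, y3) = 12
m(y1, m(y5, y3)) = 7
m(m(y4, y2), m(y1, m(y5, y3))) = 8


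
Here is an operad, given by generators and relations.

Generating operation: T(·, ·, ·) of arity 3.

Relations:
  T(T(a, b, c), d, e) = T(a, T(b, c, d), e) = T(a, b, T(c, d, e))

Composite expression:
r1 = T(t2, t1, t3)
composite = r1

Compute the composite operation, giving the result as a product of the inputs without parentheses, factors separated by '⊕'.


t2 ⊕ t1 ⊕ t3

Every regrouping of T is equal, so read the t-inputs in written order.
T(t2, t1, t3) reduces to t2 ⊕ t1 ⊕ t3


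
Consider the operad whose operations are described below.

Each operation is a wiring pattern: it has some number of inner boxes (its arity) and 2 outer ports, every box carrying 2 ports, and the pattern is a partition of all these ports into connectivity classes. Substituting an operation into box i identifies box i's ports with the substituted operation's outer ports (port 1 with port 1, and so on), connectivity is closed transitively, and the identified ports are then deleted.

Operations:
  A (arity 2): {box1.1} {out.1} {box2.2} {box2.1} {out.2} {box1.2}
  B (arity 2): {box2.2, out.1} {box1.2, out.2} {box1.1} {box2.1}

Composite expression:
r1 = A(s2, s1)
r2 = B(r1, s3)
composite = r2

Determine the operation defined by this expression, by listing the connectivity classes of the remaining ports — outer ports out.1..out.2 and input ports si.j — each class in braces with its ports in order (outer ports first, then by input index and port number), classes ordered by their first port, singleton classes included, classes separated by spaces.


{out.1, s3.2} {out.2} {s1.1} {s1.2} {s2.1} {s2.2} {s3.1}

After gluing at B, chains via deleted ports link the s-ports.
A over (s2, s1) gives {out.1} {out.2} {s1.1} {s1.2} {s2.1} {s2.2}, out.j being that stage's outer ports
B over (s2, s1, s3) gives {out.1, s3.2} {out.2} {s1.1} {s1.2} {s2.1} {s2.2} {s3.1}, out.j being that stage's outer ports


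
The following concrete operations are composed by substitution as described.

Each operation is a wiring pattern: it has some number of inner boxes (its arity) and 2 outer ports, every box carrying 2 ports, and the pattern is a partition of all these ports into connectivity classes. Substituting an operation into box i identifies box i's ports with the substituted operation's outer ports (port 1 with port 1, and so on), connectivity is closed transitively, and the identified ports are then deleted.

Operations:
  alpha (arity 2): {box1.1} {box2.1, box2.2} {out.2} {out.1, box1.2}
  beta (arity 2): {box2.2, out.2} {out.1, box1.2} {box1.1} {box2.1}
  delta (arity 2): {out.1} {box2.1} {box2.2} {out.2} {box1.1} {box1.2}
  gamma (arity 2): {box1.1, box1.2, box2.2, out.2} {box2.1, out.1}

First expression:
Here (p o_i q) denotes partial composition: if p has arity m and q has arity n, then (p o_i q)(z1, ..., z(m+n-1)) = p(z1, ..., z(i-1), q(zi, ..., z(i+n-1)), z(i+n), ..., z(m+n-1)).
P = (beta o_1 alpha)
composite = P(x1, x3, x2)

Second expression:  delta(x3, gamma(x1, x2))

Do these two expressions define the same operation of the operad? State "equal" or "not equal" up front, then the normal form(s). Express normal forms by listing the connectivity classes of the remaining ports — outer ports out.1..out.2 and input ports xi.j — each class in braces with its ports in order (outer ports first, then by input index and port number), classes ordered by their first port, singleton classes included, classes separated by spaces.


not equal — first {out.1} {out.2, x2.2} {x1.1} {x1.2} {x2.1} {x3.1, x3.2}, second {out.1} {out.2} {x1.1, x1.2, x2.2} {x2.1} {x3.1} {x3.2}

The first expression reduces to {out.1} {out.2, x2.2} {x1.1} {x1.2} {x2.1} {x3.1, x3.2}
The second expression reduces to {out.1} {out.2} {x1.1, x1.2, x2.2} {x2.1} {x3.1} {x3.2}
The normal forms differ: not equal.


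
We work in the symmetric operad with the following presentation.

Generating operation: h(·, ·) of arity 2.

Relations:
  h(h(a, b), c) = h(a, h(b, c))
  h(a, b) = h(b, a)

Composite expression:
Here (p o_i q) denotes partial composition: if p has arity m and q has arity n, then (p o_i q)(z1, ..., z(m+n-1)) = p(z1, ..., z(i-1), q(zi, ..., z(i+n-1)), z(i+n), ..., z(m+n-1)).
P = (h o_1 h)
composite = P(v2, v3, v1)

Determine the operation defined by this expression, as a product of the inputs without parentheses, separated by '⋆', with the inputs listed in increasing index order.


Key point: h commutes, so take the v-inputs in any fixed order.
h(v2, v3) reduces to v2 ⋆ v3
h(h(v2, v3), v1) reduces to v2 ⋆ v3 ⋆ v1
putting the inputs in ascending order: v1 ⋆ v2 ⋆ v3

v1 ⋆ v2 ⋆ v3


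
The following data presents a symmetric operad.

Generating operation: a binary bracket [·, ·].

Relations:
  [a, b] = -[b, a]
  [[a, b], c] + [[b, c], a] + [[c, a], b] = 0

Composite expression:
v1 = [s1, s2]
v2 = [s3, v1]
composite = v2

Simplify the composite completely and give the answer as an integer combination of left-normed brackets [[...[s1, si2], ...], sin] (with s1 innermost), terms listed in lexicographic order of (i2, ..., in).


A multilinear Lie element is pinned by s1-initial words (s1 innermost).
Composite bracket: [s3, [s1, s2]]
Under [a, b] = ab - ba we get 4 signed associative words (2^2 = 4).
Only words starting with s1 matter:
  s1s2s3 appears with sign -1, giving the term -[[s1, s2], s3]

-[[s1, s2], s3]


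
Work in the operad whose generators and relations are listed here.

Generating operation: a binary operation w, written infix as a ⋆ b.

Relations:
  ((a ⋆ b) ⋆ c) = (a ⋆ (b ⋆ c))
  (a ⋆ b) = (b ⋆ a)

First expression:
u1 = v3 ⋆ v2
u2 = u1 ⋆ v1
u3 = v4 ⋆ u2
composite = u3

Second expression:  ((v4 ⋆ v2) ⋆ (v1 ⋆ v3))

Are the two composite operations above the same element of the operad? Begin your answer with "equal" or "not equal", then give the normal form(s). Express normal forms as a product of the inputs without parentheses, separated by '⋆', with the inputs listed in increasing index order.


In normal form, the first expression is v1 ⋆ v2 ⋆ v3 ⋆ v4
In normal form, the second expression is v1 ⋆ v2 ⋆ v3 ⋆ v4
Identical normal forms: equal.

equal: each reduces to v1 ⋆ v2 ⋆ v3 ⋆ v4


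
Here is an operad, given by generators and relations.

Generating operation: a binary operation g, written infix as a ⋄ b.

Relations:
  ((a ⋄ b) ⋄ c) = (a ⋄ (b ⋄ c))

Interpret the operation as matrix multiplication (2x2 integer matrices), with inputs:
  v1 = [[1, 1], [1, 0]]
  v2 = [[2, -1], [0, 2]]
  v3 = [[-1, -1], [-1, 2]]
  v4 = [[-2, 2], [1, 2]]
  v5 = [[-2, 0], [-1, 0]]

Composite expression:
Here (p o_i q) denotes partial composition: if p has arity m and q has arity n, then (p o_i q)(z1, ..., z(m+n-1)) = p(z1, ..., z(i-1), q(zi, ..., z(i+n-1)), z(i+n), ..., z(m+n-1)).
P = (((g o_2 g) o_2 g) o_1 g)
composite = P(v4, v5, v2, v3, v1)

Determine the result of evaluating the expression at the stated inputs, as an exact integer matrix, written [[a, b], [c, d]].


(v4 ⋄ v5) = [[2, 0], [-4, 0]]
(v2 ⋄ v3) = [[-1, -4], [-2, 4]]
((v2 ⋄ v3) ⋄ v1) = [[-5, -1], [2, -2]]
((v4 ⋄ v5) ⋄ ((v2 ⋄ v3) ⋄ v1)) = [[-10, -2], [20, 4]]

[[-10, -2], [20, 4]]


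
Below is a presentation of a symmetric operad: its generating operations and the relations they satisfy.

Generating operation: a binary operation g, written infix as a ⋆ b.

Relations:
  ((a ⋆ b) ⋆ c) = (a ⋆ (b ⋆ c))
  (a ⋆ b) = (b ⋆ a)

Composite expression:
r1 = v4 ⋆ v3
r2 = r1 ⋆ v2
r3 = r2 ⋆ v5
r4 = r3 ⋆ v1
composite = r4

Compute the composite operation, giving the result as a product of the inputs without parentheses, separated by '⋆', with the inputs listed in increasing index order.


v1 ⋆ v2 ⋆ v3 ⋆ v4 ⋆ v5


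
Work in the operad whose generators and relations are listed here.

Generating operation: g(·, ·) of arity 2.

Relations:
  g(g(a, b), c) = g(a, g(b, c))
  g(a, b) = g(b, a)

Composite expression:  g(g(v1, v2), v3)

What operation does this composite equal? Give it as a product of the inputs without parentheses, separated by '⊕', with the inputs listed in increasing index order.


With g associative and commutative, the v-input set is all that matters.
g(v1, v2) collapses to v1 ⊕ v2
g(g(v1, v2), v3) collapses to v1 ⊕ v2 ⊕ v3
commutativity sorts the factors: v1 ⊕ v2 ⊕ v3

v1 ⊕ v2 ⊕ v3


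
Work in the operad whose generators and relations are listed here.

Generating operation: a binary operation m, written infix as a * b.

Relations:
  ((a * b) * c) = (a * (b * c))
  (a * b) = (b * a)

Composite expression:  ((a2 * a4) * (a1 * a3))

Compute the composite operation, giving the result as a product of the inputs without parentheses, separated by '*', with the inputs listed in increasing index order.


a1 * a2 * a3 * a4

With m associative and commutative, the a-input set is all that matters.
(a2 * a4) linearizes to a2 * a4
(a1 * a3) linearizes to a1 * a3
((a2 * a4) * (a1 * a3)) linearizes to a2 * a4 * a1 * a3
rearranged into index order: a1 * a2 * a3 * a4


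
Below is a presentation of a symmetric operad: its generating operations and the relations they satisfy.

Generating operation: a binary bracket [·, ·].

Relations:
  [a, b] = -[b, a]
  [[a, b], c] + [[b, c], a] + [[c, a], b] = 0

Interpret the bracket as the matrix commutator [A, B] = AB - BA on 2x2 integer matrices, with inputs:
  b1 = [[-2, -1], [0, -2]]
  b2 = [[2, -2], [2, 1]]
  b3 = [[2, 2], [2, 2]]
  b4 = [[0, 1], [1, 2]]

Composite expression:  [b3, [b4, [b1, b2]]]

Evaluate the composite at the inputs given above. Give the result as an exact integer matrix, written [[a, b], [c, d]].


[[-12, 4], [-4, 12]]

[b1, b2] = [[-2, 1], [0, 2]]
[b4, [b1, b2]] = [[-1, 2], [-4, 1]]
[b3, [b4, [b1, b2]]] = [[-12, 4], [-4, 12]]
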